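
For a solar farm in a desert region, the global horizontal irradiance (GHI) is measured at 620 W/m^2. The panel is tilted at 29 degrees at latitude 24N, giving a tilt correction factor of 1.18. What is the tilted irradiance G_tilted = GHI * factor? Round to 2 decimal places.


Identify the given values:
  GHI = 620 W/m^2, tilt correction factor = 1.18
Apply the formula G_tilted = GHI * factor:
  G_tilted = 620 * 1.18
  G_tilted = 731.60 W/m^2

731.60


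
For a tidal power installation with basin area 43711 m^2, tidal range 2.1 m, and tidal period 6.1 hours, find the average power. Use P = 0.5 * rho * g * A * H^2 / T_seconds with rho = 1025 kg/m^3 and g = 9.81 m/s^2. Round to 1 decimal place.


Convert period to seconds: T = 6.1 * 3600 = 21960.0 s
H^2 = 2.1^2 = 4.41
P = 0.5 * rho * g * A * H^2 / T
P = 0.5 * 1025 * 9.81 * 43711 * 4.41 / 21960.0
P = 44132.6 W

44132.6


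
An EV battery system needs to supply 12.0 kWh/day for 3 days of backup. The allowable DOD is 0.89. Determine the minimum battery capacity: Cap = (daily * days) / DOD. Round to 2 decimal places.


Total energy needed = daily * days = 12.0 * 3 = 36.0 kWh
Account for depth of discharge:
  Cap = total_energy / DOD = 36.0 / 0.89
  Cap = 40.45 kWh

40.45


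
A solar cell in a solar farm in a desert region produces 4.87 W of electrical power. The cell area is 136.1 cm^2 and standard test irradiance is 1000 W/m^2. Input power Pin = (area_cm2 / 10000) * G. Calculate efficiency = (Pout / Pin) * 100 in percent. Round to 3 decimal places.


First compute the input power:
  Pin = area_cm2 / 10000 * G = 136.1 / 10000 * 1000 = 13.61 W
Then compute efficiency:
  Efficiency = (Pout / Pin) * 100 = (4.87 / 13.61) * 100
  Efficiency = 35.783%

35.783


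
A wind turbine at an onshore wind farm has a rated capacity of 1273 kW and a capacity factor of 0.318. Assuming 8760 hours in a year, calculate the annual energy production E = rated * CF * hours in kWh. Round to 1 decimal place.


Annual energy = rated_kW * capacity_factor * hours_per_year
Given: P_rated = 1273 kW, CF = 0.318, hours = 8760
E = 1273 * 0.318 * 8760
E = 3546170.6 kWh

3546170.6


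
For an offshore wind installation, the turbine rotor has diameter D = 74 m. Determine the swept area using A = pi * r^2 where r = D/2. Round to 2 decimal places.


Compute the rotor radius:
  r = D / 2 = 74 / 2 = 37.0 m
Calculate swept area:
  A = pi * r^2 = pi * 37.0^2
  A = 4300.84 m^2

4300.84


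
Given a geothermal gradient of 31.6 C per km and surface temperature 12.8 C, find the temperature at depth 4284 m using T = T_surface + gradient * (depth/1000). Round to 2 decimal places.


Convert depth to km: 4284 / 1000 = 4.284 km
Temperature increase = gradient * depth_km = 31.6 * 4.284 = 135.37 C
Temperature at depth = T_surface + delta_T = 12.8 + 135.37
T = 148.17 C

148.17


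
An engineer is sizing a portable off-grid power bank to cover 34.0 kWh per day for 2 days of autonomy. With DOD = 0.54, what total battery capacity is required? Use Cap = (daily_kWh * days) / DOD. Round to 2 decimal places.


Total energy needed = daily * days = 34.0 * 2 = 68.0 kWh
Account for depth of discharge:
  Cap = total_energy / DOD = 68.0 / 0.54
  Cap = 125.93 kWh

125.93


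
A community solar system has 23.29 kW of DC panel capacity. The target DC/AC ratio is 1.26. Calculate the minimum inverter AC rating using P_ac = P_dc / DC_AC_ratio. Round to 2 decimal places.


The inverter AC capacity is determined by the DC/AC ratio.
Given: P_dc = 23.29 kW, DC/AC ratio = 1.26
P_ac = P_dc / ratio = 23.29 / 1.26
P_ac = 18.48 kW

18.48


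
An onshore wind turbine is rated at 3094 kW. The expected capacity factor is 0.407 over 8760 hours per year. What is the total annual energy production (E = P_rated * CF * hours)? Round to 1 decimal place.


Annual energy = rated_kW * capacity_factor * hours_per_year
Given: P_rated = 3094 kW, CF = 0.407, hours = 8760
E = 3094 * 0.407 * 8760
E = 11031100.1 kWh

11031100.1


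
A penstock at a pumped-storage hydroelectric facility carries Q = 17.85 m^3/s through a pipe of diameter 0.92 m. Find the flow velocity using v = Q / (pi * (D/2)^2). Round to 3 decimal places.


Compute pipe cross-sectional area:
  A = pi * (D/2)^2 = pi * (0.92/2)^2 = 0.6648 m^2
Calculate velocity:
  v = Q / A = 17.85 / 0.6648
  v = 26.852 m/s

26.852


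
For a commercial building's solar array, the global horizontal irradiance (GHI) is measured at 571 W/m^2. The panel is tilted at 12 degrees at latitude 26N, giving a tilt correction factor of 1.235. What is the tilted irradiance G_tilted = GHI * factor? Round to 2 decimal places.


Identify the given values:
  GHI = 571 W/m^2, tilt correction factor = 1.235
Apply the formula G_tilted = GHI * factor:
  G_tilted = 571 * 1.235
  G_tilted = 705.19 W/m^2

705.19


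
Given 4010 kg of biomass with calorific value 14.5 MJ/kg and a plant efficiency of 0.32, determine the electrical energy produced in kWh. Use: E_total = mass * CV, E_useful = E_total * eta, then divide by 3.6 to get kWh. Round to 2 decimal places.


Total energy = mass * CV = 4010 * 14.5 = 58145.0 MJ
Useful energy = total * eta = 58145.0 * 0.32 = 18606.4 MJ
Convert to kWh: 18606.4 / 3.6
Useful energy = 5168.44 kWh

5168.44


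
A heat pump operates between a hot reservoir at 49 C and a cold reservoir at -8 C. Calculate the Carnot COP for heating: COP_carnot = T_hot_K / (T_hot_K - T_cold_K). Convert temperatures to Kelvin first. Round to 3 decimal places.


Convert to Kelvin:
  T_hot = 49 + 273.15 = 322.15 K
  T_cold = -8 + 273.15 = 265.15 K
Apply Carnot COP formula:
  COP = T_hot_K / (T_hot_K - T_cold_K) = 322.15 / 57.0
  COP = 5.652

5.652


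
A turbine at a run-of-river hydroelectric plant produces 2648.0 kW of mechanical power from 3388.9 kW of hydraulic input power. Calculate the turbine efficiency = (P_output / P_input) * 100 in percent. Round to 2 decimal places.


Turbine efficiency = (output power / input power) * 100
eta = (2648.0 / 3388.9) * 100
eta = 78.14%

78.14


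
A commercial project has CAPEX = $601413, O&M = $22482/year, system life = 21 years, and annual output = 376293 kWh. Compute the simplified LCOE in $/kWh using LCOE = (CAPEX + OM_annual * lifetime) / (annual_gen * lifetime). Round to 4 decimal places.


Total cost = CAPEX + OM * lifetime = 601413 + 22482 * 21 = 601413 + 472122 = 1073535
Total generation = annual * lifetime = 376293 * 21 = 7902153 kWh
LCOE = 1073535 / 7902153
LCOE = 0.1359 $/kWh

0.1359


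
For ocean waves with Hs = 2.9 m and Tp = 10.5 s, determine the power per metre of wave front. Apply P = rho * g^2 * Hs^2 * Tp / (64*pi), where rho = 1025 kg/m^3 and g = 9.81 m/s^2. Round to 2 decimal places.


Apply wave power formula:
  g^2 = 9.81^2 = 96.2361
  Hs^2 = 2.9^2 = 8.41
  Numerator = rho * g^2 * Hs^2 * Tp = 1025 * 96.2361 * 8.41 * 10.5 = 8710582.03
  Denominator = 64 * pi = 201.0619
  P = 8710582.03 / 201.0619 = 43322.88 W/m

43322.88


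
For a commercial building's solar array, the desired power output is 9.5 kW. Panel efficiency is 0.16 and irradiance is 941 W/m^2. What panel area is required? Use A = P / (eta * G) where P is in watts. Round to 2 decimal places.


Convert target power to watts: P = 9.5 * 1000 = 9500.0 W
Compute denominator: eta * G = 0.16 * 941 = 150.56
Required area A = P / (eta * G) = 9500.0 / 150.56
A = 63.10 m^2

63.10


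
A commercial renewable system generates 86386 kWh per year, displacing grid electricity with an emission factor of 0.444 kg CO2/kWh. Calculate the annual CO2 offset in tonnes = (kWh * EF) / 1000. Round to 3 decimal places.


CO2 offset in kg = generation * emission_factor
CO2 offset = 86386 * 0.444 = 38355.38 kg
Convert to tonnes:
  CO2 offset = 38355.38 / 1000 = 38.355 tonnes

38.355


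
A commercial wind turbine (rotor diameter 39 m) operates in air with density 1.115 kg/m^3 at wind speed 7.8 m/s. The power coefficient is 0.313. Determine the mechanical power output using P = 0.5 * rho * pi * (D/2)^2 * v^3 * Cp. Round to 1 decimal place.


Step 1 -- Compute swept area:
  A = pi * (D/2)^2 = pi * (39/2)^2 = 1194.59 m^2
Step 2 -- Apply wind power equation:
  P = 0.5 * rho * A * v^3 * Cp
  v^3 = 7.8^3 = 474.552
  P = 0.5 * 1.115 * 1194.59 * 474.552 * 0.313
  P = 98921.8 W

98921.8


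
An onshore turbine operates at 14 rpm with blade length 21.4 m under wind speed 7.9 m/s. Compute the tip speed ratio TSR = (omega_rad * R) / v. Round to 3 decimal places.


Convert rotational speed to rad/s:
  omega = 14 * 2 * pi / 60 = 1.4661 rad/s
Compute tip speed:
  v_tip = omega * R = 1.4661 * 21.4 = 31.374 m/s
Tip speed ratio:
  TSR = v_tip / v_wind = 31.374 / 7.9 = 3.971

3.971


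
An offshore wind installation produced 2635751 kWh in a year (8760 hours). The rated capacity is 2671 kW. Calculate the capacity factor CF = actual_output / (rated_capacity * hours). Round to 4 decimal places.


Capacity factor = actual output / maximum possible output
Maximum possible = rated * hours = 2671 * 8760 = 23397960 kWh
CF = 2635751 / 23397960
CF = 0.1126

0.1126


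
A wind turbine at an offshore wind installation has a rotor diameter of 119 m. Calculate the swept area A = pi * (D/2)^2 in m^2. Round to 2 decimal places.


Compute the rotor radius:
  r = D / 2 = 119 / 2 = 59.5 m
Calculate swept area:
  A = pi * r^2 = pi * 59.5^2
  A = 11122.02 m^2

11122.02


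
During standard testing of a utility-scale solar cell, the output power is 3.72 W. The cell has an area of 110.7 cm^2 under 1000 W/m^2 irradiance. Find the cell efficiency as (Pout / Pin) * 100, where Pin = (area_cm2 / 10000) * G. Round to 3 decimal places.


First compute the input power:
  Pin = area_cm2 / 10000 * G = 110.7 / 10000 * 1000 = 11.07 W
Then compute efficiency:
  Efficiency = (Pout / Pin) * 100 = (3.72 / 11.07) * 100
  Efficiency = 33.604%

33.604


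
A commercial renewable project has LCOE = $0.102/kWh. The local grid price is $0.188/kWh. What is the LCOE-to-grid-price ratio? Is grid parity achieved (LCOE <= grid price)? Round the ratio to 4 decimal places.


Compare LCOE to grid price:
  LCOE = $0.102/kWh, Grid price = $0.188/kWh
  Ratio = LCOE / grid_price = 0.102 / 0.188 = 0.5426
  Grid parity achieved (ratio <= 1)? yes

0.5426


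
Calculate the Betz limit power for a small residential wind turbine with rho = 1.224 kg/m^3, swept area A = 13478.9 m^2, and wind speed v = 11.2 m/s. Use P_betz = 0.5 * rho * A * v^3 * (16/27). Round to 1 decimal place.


The Betz coefficient Cp_max = 16/27 = 0.5926
v^3 = 11.2^3 = 1404.928
P_betz = 0.5 * rho * A * v^3 * Cp_max
P_betz = 0.5 * 1.224 * 13478.9 * 1404.928 * 0.5926
P_betz = 6867776.6 W

6867776.6


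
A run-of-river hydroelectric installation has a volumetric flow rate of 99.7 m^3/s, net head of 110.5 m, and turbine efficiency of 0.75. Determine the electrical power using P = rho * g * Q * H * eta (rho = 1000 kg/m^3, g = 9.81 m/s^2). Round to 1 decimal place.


Apply the hydropower formula P = rho * g * Q * H * eta
rho * g = 1000 * 9.81 = 9810.0
P = 9810.0 * 99.7 * 110.5 * 0.75
P = 81056473.9 W

81056473.9


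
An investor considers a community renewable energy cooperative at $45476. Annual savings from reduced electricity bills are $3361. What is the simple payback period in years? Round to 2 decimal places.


Simple payback period = initial cost / annual savings
Payback = 45476 / 3361
Payback = 13.53 years

13.53


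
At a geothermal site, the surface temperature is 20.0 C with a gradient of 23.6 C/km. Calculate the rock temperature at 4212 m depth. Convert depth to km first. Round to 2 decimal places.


Convert depth to km: 4212 / 1000 = 4.212 km
Temperature increase = gradient * depth_km = 23.6 * 4.212 = 99.4 C
Temperature at depth = T_surface + delta_T = 20.0 + 99.4
T = 119.40 C

119.40


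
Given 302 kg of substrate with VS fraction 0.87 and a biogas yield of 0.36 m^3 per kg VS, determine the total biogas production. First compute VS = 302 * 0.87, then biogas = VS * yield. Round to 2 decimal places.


Compute volatile solids:
  VS = mass * VS_fraction = 302 * 0.87 = 262.74 kg
Calculate biogas volume:
  Biogas = VS * specific_yield = 262.74 * 0.36
  Biogas = 94.59 m^3

94.59


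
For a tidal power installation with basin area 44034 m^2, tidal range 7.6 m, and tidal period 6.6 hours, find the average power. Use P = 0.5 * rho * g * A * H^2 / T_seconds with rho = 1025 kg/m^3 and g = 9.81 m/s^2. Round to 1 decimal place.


Convert period to seconds: T = 6.6 * 3600 = 23760.0 s
H^2 = 7.6^2 = 57.76
P = 0.5 * rho * g * A * H^2 / T
P = 0.5 * 1025 * 9.81 * 44034 * 57.76 / 23760.0
P = 538185.2 W

538185.2


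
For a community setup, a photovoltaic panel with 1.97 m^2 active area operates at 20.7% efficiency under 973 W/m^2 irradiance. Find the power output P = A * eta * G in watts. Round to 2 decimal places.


Use the solar power formula P = A * eta * G.
Given: A = 1.97 m^2, eta = 0.207, G = 973 W/m^2
P = 1.97 * 0.207 * 973
P = 396.78 W

396.78


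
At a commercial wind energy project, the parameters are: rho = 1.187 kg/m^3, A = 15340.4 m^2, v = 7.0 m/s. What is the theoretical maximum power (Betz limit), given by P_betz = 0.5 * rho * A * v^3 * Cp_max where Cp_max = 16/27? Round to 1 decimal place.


The Betz coefficient Cp_max = 16/27 = 0.5926
v^3 = 7.0^3 = 343.0
P_betz = 0.5 * rho * A * v^3 * Cp_max
P_betz = 0.5 * 1.187 * 15340.4 * 343.0 * 0.5926
P_betz = 1850579.5 W

1850579.5


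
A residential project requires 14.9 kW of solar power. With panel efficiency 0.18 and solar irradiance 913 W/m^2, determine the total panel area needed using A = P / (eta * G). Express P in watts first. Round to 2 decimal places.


Convert target power to watts: P = 14.9 * 1000 = 14900.0 W
Compute denominator: eta * G = 0.18 * 913 = 164.34
Required area A = P / (eta * G) = 14900.0 / 164.34
A = 90.67 m^2

90.67


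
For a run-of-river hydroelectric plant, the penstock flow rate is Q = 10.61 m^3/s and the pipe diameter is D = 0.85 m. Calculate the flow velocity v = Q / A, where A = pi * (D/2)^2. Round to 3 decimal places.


Compute pipe cross-sectional area:
  A = pi * (D/2)^2 = pi * (0.85/2)^2 = 0.5675 m^2
Calculate velocity:
  v = Q / A = 10.61 / 0.5675
  v = 18.698 m/s

18.698


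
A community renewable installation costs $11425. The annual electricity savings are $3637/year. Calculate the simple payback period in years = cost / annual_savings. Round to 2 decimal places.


Simple payback period = initial cost / annual savings
Payback = 11425 / 3637
Payback = 3.14 years

3.14


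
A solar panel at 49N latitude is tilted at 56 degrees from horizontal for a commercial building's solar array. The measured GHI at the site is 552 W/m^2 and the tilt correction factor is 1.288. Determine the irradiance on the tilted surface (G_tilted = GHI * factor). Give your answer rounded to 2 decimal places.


Identify the given values:
  GHI = 552 W/m^2, tilt correction factor = 1.288
Apply the formula G_tilted = GHI * factor:
  G_tilted = 552 * 1.288
  G_tilted = 710.98 W/m^2

710.98


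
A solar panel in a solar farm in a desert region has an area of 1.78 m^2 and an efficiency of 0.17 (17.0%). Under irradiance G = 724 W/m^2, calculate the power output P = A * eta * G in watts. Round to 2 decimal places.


Use the solar power formula P = A * eta * G.
Given: A = 1.78 m^2, eta = 0.17, G = 724 W/m^2
P = 1.78 * 0.17 * 724
P = 219.08 W

219.08


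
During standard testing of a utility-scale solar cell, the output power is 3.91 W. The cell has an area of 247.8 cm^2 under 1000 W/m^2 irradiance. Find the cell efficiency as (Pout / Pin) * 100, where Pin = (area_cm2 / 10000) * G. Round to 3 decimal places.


First compute the input power:
  Pin = area_cm2 / 10000 * G = 247.8 / 10000 * 1000 = 24.78 W
Then compute efficiency:
  Efficiency = (Pout / Pin) * 100 = (3.91 / 24.78) * 100
  Efficiency = 15.779%

15.779


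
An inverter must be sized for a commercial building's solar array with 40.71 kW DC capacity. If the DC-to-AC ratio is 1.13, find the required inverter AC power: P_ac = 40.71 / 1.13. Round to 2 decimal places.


The inverter AC capacity is determined by the DC/AC ratio.
Given: P_dc = 40.71 kW, DC/AC ratio = 1.13
P_ac = P_dc / ratio = 40.71 / 1.13
P_ac = 36.03 kW

36.03


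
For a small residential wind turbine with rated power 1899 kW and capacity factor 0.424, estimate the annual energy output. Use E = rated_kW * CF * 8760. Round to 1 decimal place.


Annual energy = rated_kW * capacity_factor * hours_per_year
Given: P_rated = 1899 kW, CF = 0.424, hours = 8760
E = 1899 * 0.424 * 8760
E = 7053341.8 kWh

7053341.8


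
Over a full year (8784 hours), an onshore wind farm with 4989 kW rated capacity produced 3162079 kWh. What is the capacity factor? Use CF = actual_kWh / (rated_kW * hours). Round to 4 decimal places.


Capacity factor = actual output / maximum possible output
Maximum possible = rated * hours = 4989 * 8784 = 43823376 kWh
CF = 3162079 / 43823376
CF = 0.0722

0.0722


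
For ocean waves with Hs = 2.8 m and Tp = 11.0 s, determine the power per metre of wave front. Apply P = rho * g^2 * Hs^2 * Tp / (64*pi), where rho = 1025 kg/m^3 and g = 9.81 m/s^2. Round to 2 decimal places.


Apply wave power formula:
  g^2 = 9.81^2 = 96.2361
  Hs^2 = 2.8^2 = 7.84
  Numerator = rho * g^2 * Hs^2 * Tp = 1025 * 96.2361 * 7.84 * 11.0 = 8506886.3
  Denominator = 64 * pi = 201.0619
  P = 8506886.3 / 201.0619 = 42309.78 W/m

42309.78


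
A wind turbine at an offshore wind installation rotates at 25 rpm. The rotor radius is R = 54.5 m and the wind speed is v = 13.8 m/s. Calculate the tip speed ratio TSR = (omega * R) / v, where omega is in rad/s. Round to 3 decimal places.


Convert rotational speed to rad/s:
  omega = 25 * 2 * pi / 60 = 2.618 rad/s
Compute tip speed:
  v_tip = omega * R = 2.618 * 54.5 = 142.681 m/s
Tip speed ratio:
  TSR = v_tip / v_wind = 142.681 / 13.8 = 10.339

10.339


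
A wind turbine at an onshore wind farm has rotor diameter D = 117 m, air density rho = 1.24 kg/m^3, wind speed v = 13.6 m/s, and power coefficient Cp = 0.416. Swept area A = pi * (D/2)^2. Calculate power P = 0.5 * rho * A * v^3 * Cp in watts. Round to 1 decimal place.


Step 1 -- Compute swept area:
  A = pi * (D/2)^2 = pi * (117/2)^2 = 10751.32 m^2
Step 2 -- Apply wind power equation:
  P = 0.5 * rho * A * v^3 * Cp
  v^3 = 13.6^3 = 2515.456
  P = 0.5 * 1.24 * 10751.32 * 2515.456 * 0.416
  P = 6975307.4 W

6975307.4


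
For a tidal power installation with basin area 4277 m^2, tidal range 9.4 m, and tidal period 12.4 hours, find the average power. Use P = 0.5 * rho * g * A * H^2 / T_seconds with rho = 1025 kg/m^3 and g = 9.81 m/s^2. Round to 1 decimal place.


Convert period to seconds: T = 12.4 * 3600 = 44640.0 s
H^2 = 9.4^2 = 88.36
P = 0.5 * rho * g * A * H^2 / T
P = 0.5 * 1025 * 9.81 * 4277 * 88.36 / 44640.0
P = 42563.1 W

42563.1


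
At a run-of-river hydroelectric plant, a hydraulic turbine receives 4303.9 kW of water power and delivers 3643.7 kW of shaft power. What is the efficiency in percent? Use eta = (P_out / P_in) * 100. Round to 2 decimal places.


Turbine efficiency = (output power / input power) * 100
eta = (3643.7 / 4303.9) * 100
eta = 84.66%

84.66


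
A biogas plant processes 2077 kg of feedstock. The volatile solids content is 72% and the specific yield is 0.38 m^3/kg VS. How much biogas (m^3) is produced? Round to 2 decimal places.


Compute volatile solids:
  VS = mass * VS_fraction = 2077 * 0.72 = 1495.44 kg
Calculate biogas volume:
  Biogas = VS * specific_yield = 1495.44 * 0.38
  Biogas = 568.27 m^3

568.27


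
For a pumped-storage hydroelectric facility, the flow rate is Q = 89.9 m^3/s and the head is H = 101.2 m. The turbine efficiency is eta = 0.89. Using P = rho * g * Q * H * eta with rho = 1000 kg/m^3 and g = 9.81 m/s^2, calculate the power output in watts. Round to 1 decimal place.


Apply the hydropower formula P = rho * g * Q * H * eta
rho * g = 1000 * 9.81 = 9810.0
P = 9810.0 * 89.9 * 101.2 * 0.89
P = 79432680.5 W

79432680.5


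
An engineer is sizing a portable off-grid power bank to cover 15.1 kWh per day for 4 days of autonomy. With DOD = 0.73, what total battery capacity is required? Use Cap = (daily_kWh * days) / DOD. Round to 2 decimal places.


Total energy needed = daily * days = 15.1 * 4 = 60.4 kWh
Account for depth of discharge:
  Cap = total_energy / DOD = 60.4 / 0.73
  Cap = 82.74 kWh

82.74


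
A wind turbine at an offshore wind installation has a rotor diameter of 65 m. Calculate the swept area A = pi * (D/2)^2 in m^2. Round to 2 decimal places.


Compute the rotor radius:
  r = D / 2 = 65 / 2 = 32.5 m
Calculate swept area:
  A = pi * r^2 = pi * 32.5^2
  A = 3318.31 m^2

3318.31


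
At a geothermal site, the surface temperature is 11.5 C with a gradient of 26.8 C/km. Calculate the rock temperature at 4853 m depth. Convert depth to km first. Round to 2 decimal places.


Convert depth to km: 4853 / 1000 = 4.853 km
Temperature increase = gradient * depth_km = 26.8 * 4.853 = 130.06 C
Temperature at depth = T_surface + delta_T = 11.5 + 130.06
T = 141.56 C

141.56


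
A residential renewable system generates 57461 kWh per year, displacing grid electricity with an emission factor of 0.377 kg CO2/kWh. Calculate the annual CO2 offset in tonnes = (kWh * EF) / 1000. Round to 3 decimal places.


CO2 offset in kg = generation * emission_factor
CO2 offset = 57461 * 0.377 = 21662.8 kg
Convert to tonnes:
  CO2 offset = 21662.8 / 1000 = 21.663 tonnes

21.663


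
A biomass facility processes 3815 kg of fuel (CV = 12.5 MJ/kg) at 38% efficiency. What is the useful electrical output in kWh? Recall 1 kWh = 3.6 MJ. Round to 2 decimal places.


Total energy = mass * CV = 3815 * 12.5 = 47687.5 MJ
Useful energy = total * eta = 47687.5 * 0.38 = 18121.25 MJ
Convert to kWh: 18121.25 / 3.6
Useful energy = 5033.68 kWh

5033.68


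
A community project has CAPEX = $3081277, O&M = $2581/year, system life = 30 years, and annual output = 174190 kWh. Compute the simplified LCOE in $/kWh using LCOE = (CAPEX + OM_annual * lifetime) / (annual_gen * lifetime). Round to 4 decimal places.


Total cost = CAPEX + OM * lifetime = 3081277 + 2581 * 30 = 3081277 + 77430 = 3158707
Total generation = annual * lifetime = 174190 * 30 = 5225700 kWh
LCOE = 3158707 / 5225700
LCOE = 0.6045 $/kWh

0.6045


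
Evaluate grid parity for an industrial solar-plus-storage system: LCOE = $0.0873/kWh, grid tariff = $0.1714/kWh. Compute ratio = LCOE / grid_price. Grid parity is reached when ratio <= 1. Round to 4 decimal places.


Compare LCOE to grid price:
  LCOE = $0.0873/kWh, Grid price = $0.1714/kWh
  Ratio = LCOE / grid_price = 0.0873 / 0.1714 = 0.5093
  Grid parity achieved (ratio <= 1)? yes

0.5093


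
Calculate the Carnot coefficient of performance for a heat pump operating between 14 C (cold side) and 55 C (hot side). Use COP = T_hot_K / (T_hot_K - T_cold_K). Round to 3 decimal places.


Convert to Kelvin:
  T_hot = 55 + 273.15 = 328.15 K
  T_cold = 14 + 273.15 = 287.15 K
Apply Carnot COP formula:
  COP = T_hot_K / (T_hot_K - T_cold_K) = 328.15 / 41.0
  COP = 8.004

8.004


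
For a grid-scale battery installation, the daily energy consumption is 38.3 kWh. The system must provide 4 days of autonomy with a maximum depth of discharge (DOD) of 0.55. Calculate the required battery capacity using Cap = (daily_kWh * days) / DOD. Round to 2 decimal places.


Total energy needed = daily * days = 38.3 * 4 = 153.2 kWh
Account for depth of discharge:
  Cap = total_energy / DOD = 153.2 / 0.55
  Cap = 278.55 kWh

278.55


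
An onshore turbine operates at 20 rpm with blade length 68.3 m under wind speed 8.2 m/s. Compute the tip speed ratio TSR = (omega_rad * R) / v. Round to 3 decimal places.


Convert rotational speed to rad/s:
  omega = 20 * 2 * pi / 60 = 2.0944 rad/s
Compute tip speed:
  v_tip = omega * R = 2.0944 * 68.3 = 143.047 m/s
Tip speed ratio:
  TSR = v_tip / v_wind = 143.047 / 8.2 = 17.445

17.445


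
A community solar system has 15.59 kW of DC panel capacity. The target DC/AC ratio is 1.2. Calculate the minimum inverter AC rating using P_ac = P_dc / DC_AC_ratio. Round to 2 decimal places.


The inverter AC capacity is determined by the DC/AC ratio.
Given: P_dc = 15.59 kW, DC/AC ratio = 1.2
P_ac = P_dc / ratio = 15.59 / 1.2
P_ac = 12.99 kW

12.99


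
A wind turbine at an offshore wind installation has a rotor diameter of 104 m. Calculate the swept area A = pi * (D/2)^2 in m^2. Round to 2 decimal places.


Compute the rotor radius:
  r = D / 2 = 104 / 2 = 52.0 m
Calculate swept area:
  A = pi * r^2 = pi * 52.0^2
  A = 8494.87 m^2

8494.87


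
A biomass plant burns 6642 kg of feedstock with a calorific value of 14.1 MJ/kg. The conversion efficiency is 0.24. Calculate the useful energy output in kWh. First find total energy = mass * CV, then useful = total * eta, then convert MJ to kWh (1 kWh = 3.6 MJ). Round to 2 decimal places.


Total energy = mass * CV = 6642 * 14.1 = 93652.2 MJ
Useful energy = total * eta = 93652.2 * 0.24 = 22476.53 MJ
Convert to kWh: 22476.53 / 3.6
Useful energy = 6243.48 kWh

6243.48


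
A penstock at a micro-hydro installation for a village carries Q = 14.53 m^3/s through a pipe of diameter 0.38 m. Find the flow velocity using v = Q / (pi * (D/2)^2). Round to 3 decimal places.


Compute pipe cross-sectional area:
  A = pi * (D/2)^2 = pi * (0.38/2)^2 = 0.1134 m^2
Calculate velocity:
  v = Q / A = 14.53 / 0.1134
  v = 128.118 m/s

128.118


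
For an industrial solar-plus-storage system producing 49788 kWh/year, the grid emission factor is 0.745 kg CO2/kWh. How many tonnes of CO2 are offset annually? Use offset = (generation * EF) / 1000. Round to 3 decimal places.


CO2 offset in kg = generation * emission_factor
CO2 offset = 49788 * 0.745 = 37092.06 kg
Convert to tonnes:
  CO2 offset = 37092.06 / 1000 = 37.092 tonnes

37.092


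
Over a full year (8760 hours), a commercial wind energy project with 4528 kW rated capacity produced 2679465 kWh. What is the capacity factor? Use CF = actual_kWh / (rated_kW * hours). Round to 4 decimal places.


Capacity factor = actual output / maximum possible output
Maximum possible = rated * hours = 4528 * 8760 = 39665280 kWh
CF = 2679465 / 39665280
CF = 0.0676

0.0676


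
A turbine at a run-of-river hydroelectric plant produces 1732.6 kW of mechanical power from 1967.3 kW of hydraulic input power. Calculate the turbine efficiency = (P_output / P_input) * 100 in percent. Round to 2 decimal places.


Turbine efficiency = (output power / input power) * 100
eta = (1732.6 / 1967.3) * 100
eta = 88.07%

88.07


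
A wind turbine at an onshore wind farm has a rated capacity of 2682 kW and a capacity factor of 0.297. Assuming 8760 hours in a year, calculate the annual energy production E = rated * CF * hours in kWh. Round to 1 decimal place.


Annual energy = rated_kW * capacity_factor * hours_per_year
Given: P_rated = 2682 kW, CF = 0.297, hours = 8760
E = 2682 * 0.297 * 8760
E = 6977813.0 kWh

6977813.0


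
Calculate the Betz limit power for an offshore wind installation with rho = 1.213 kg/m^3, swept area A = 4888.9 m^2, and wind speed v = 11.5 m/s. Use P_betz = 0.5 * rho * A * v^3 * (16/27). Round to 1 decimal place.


The Betz coefficient Cp_max = 16/27 = 0.5926
v^3 = 11.5^3 = 1520.875
P_betz = 0.5 * rho * A * v^3 * Cp_max
P_betz = 0.5 * 1.213 * 4888.9 * 1520.875 * 0.5926
P_betz = 2672339.9 W

2672339.9


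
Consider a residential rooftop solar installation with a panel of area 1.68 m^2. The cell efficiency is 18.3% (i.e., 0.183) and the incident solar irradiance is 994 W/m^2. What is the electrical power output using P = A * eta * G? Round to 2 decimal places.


Use the solar power formula P = A * eta * G.
Given: A = 1.68 m^2, eta = 0.183, G = 994 W/m^2
P = 1.68 * 0.183 * 994
P = 305.60 W

305.60


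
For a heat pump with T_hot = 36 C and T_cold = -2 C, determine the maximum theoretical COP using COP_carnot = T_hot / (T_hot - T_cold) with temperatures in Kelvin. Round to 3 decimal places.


Convert to Kelvin:
  T_hot = 36 + 273.15 = 309.15 K
  T_cold = -2 + 273.15 = 271.15 K
Apply Carnot COP formula:
  COP = T_hot_K / (T_hot_K - T_cold_K) = 309.15 / 38.0
  COP = 8.136

8.136


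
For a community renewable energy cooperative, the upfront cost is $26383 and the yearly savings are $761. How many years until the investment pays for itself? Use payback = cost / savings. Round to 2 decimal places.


Simple payback period = initial cost / annual savings
Payback = 26383 / 761
Payback = 34.67 years

34.67


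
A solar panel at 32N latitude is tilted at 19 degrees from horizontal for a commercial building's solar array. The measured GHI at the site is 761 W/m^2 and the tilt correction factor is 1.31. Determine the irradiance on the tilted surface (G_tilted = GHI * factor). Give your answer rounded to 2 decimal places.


Identify the given values:
  GHI = 761 W/m^2, tilt correction factor = 1.31
Apply the formula G_tilted = GHI * factor:
  G_tilted = 761 * 1.31
  G_tilted = 996.91 W/m^2

996.91


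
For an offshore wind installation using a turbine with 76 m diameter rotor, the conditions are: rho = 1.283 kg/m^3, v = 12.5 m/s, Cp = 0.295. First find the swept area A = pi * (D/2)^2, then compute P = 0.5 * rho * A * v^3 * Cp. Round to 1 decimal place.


Step 1 -- Compute swept area:
  A = pi * (D/2)^2 = pi * (76/2)^2 = 4536.46 m^2
Step 2 -- Apply wind power equation:
  P = 0.5 * rho * A * v^3 * Cp
  v^3 = 12.5^3 = 1953.125
  P = 0.5 * 1.283 * 4536.46 * 1953.125 * 0.295
  P = 1676740.2 W

1676740.2


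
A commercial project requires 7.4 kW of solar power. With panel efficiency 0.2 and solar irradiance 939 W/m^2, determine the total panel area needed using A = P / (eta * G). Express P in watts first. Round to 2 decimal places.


Convert target power to watts: P = 7.4 * 1000 = 7400.0 W
Compute denominator: eta * G = 0.2 * 939 = 187.8
Required area A = P / (eta * G) = 7400.0 / 187.8
A = 39.40 m^2

39.40


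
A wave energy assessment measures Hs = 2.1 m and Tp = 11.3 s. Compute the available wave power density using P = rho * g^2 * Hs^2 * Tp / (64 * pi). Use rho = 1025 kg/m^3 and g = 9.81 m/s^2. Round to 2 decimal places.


Apply wave power formula:
  g^2 = 9.81^2 = 96.2361
  Hs^2 = 2.1^2 = 4.41
  Numerator = rho * g^2 * Hs^2 * Tp = 1025 * 96.2361 * 4.41 * 11.3 = 4915626.91
  Denominator = 64 * pi = 201.0619
  P = 4915626.91 / 201.0619 = 24448.32 W/m

24448.32


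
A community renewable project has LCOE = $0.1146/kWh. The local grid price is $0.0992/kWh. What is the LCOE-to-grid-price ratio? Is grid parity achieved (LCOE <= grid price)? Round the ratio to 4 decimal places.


Compare LCOE to grid price:
  LCOE = $0.1146/kWh, Grid price = $0.0992/kWh
  Ratio = LCOE / grid_price = 0.1146 / 0.0992 = 1.1552
  Grid parity achieved (ratio <= 1)? no

1.1552


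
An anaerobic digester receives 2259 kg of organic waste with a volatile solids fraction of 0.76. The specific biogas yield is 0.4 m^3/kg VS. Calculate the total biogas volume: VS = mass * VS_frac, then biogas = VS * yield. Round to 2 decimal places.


Compute volatile solids:
  VS = mass * VS_fraction = 2259 * 0.76 = 1716.84 kg
Calculate biogas volume:
  Biogas = VS * specific_yield = 1716.84 * 0.4
  Biogas = 686.74 m^3

686.74


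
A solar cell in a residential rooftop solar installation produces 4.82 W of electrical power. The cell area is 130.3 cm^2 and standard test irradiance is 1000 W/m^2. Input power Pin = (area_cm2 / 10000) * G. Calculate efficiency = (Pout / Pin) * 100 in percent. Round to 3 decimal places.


First compute the input power:
  Pin = area_cm2 / 10000 * G = 130.3 / 10000 * 1000 = 13.03 W
Then compute efficiency:
  Efficiency = (Pout / Pin) * 100 = (4.82 / 13.03) * 100
  Efficiency = 36.992%

36.992


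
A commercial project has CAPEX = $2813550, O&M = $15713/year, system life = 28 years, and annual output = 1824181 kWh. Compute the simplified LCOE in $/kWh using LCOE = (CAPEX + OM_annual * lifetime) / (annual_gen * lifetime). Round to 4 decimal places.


Total cost = CAPEX + OM * lifetime = 2813550 + 15713 * 28 = 2813550 + 439964 = 3253514
Total generation = annual * lifetime = 1824181 * 28 = 51077068 kWh
LCOE = 3253514 / 51077068
LCOE = 0.0637 $/kWh

0.0637


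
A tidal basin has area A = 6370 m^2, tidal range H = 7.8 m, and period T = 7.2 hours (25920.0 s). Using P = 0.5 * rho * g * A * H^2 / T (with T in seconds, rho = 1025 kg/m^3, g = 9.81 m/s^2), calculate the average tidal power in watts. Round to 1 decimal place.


Convert period to seconds: T = 7.2 * 3600 = 25920.0 s
H^2 = 7.8^2 = 60.84
P = 0.5 * rho * g * A * H^2 / T
P = 0.5 * 1025 * 9.81 * 6370 * 60.84 / 25920.0
P = 75172.1 W

75172.1


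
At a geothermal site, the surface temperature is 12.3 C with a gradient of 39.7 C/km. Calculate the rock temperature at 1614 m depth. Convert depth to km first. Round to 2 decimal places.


Convert depth to km: 1614 / 1000 = 1.614 km
Temperature increase = gradient * depth_km = 39.7 * 1.614 = 64.08 C
Temperature at depth = T_surface + delta_T = 12.3 + 64.08
T = 76.38 C

76.38


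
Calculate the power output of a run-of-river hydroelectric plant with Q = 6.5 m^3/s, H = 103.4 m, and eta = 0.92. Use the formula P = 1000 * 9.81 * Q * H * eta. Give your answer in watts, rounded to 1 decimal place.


Apply the hydropower formula P = rho * g * Q * H * eta
rho * g = 1000 * 9.81 = 9810.0
P = 9810.0 * 6.5 * 103.4 * 0.92
P = 6065836.9 W

6065836.9


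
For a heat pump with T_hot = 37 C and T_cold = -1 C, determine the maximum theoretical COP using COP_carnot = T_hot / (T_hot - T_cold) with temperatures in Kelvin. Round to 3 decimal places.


Convert to Kelvin:
  T_hot = 37 + 273.15 = 310.15 K
  T_cold = -1 + 273.15 = 272.15 K
Apply Carnot COP formula:
  COP = T_hot_K / (T_hot_K - T_cold_K) = 310.15 / 38.0
  COP = 8.162

8.162


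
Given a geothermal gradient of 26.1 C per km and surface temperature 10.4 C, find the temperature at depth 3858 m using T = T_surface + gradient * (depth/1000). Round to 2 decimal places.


Convert depth to km: 3858 / 1000 = 3.858 km
Temperature increase = gradient * depth_km = 26.1 * 3.858 = 100.69 C
Temperature at depth = T_surface + delta_T = 10.4 + 100.69
T = 111.09 C

111.09


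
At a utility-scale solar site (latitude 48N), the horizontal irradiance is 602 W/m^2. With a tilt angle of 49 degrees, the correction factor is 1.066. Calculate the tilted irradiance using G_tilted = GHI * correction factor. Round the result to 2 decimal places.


Identify the given values:
  GHI = 602 W/m^2, tilt correction factor = 1.066
Apply the formula G_tilted = GHI * factor:
  G_tilted = 602 * 1.066
  G_tilted = 641.73 W/m^2

641.73


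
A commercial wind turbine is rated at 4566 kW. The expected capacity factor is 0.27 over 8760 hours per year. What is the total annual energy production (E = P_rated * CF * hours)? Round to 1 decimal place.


Annual energy = rated_kW * capacity_factor * hours_per_year
Given: P_rated = 4566 kW, CF = 0.27, hours = 8760
E = 4566 * 0.27 * 8760
E = 10799503.2 kWh

10799503.2


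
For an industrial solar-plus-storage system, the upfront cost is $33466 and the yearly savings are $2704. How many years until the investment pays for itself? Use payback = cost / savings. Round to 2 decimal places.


Simple payback period = initial cost / annual savings
Payback = 33466 / 2704
Payback = 12.38 years

12.38


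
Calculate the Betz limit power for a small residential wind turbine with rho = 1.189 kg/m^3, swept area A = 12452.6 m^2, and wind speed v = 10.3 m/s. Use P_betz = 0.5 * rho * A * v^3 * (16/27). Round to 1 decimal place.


The Betz coefficient Cp_max = 16/27 = 0.5926
v^3 = 10.3^3 = 1092.727
P_betz = 0.5 * rho * A * v^3 * Cp_max
P_betz = 0.5 * 1.189 * 12452.6 * 1092.727 * 0.5926
P_betz = 4793798.7 W

4793798.7


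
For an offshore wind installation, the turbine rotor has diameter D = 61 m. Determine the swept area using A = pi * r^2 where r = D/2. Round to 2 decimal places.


Compute the rotor radius:
  r = D / 2 = 61 / 2 = 30.5 m
Calculate swept area:
  A = pi * r^2 = pi * 30.5^2
  A = 2922.47 m^2

2922.47


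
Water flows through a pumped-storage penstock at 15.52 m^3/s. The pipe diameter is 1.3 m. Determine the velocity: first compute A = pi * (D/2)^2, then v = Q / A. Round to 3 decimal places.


Compute pipe cross-sectional area:
  A = pi * (D/2)^2 = pi * (1.3/2)^2 = 1.3273 m^2
Calculate velocity:
  v = Q / A = 15.52 / 1.3273
  v = 11.693 m/s

11.693


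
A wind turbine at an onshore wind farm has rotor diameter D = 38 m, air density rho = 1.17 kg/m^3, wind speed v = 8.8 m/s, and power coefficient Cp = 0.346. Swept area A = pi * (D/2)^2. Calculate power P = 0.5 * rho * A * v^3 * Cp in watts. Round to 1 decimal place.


Step 1 -- Compute swept area:
  A = pi * (D/2)^2 = pi * (38/2)^2 = 1134.11 m^2
Step 2 -- Apply wind power equation:
  P = 0.5 * rho * A * v^3 * Cp
  v^3 = 8.8^3 = 681.472
  P = 0.5 * 1.17 * 1134.11 * 681.472 * 0.346
  P = 156436.1 W

156436.1


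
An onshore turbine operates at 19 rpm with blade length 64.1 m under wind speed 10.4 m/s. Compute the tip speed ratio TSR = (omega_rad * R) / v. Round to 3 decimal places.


Convert rotational speed to rad/s:
  omega = 19 * 2 * pi / 60 = 1.9897 rad/s
Compute tip speed:
  v_tip = omega * R = 1.9897 * 64.1 = 127.538 m/s
Tip speed ratio:
  TSR = v_tip / v_wind = 127.538 / 10.4 = 12.263

12.263


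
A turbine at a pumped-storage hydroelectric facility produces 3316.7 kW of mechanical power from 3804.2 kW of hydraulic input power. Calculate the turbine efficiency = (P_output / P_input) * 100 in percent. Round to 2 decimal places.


Turbine efficiency = (output power / input power) * 100
eta = (3316.7 / 3804.2) * 100
eta = 87.19%

87.19


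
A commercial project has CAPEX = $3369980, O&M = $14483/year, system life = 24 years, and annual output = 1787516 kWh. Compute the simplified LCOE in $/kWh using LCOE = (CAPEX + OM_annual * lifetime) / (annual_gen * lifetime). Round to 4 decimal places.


Total cost = CAPEX + OM * lifetime = 3369980 + 14483 * 24 = 3369980 + 347592 = 3717572
Total generation = annual * lifetime = 1787516 * 24 = 42900384 kWh
LCOE = 3717572 / 42900384
LCOE = 0.0867 $/kWh

0.0867


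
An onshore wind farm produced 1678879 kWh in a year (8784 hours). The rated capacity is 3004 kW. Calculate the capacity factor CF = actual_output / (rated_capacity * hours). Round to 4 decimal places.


Capacity factor = actual output / maximum possible output
Maximum possible = rated * hours = 3004 * 8784 = 26387136 kWh
CF = 1678879 / 26387136
CF = 0.0636

0.0636


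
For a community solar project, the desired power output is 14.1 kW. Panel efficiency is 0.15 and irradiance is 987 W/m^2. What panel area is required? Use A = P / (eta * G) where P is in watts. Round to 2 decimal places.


Convert target power to watts: P = 14.1 * 1000 = 14100.0 W
Compute denominator: eta * G = 0.15 * 987 = 148.05
Required area A = P / (eta * G) = 14100.0 / 148.05
A = 95.24 m^2

95.24


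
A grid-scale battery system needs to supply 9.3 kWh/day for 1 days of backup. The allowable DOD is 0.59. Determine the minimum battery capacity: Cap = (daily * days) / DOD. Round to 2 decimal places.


Total energy needed = daily * days = 9.3 * 1 = 9.3 kWh
Account for depth of discharge:
  Cap = total_energy / DOD = 9.3 / 0.59
  Cap = 15.76 kWh

15.76


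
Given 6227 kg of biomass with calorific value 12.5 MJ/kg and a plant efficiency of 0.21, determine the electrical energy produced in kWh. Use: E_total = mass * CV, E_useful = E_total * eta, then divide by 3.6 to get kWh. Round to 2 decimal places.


Total energy = mass * CV = 6227 * 12.5 = 77837.5 MJ
Useful energy = total * eta = 77837.5 * 0.21 = 16345.88 MJ
Convert to kWh: 16345.88 / 3.6
Useful energy = 4540.52 kWh

4540.52


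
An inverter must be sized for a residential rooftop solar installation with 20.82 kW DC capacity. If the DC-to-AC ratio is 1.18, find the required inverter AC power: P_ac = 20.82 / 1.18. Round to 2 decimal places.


The inverter AC capacity is determined by the DC/AC ratio.
Given: P_dc = 20.82 kW, DC/AC ratio = 1.18
P_ac = P_dc / ratio = 20.82 / 1.18
P_ac = 17.64 kW

17.64
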